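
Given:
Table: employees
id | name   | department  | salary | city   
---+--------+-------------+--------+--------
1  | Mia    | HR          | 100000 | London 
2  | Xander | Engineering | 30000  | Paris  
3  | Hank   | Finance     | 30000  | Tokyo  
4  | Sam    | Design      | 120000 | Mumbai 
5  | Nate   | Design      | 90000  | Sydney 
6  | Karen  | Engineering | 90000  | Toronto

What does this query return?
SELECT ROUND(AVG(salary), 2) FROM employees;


SUM(salary) = 460000
COUNT = 6
ROUND(AVG, 2) = ROUND(460000 / 6, 2) = 76666.67

76666.67


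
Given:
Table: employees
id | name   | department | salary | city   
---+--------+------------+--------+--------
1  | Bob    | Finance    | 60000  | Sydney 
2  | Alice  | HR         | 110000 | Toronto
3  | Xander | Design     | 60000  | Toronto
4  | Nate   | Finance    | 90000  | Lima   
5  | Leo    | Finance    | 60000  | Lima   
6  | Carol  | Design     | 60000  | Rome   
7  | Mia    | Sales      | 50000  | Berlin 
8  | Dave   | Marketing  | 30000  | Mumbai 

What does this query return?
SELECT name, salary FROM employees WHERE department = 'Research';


Filtering: department = 'Research'
Matching rows: 0

Empty result set (0 rows)


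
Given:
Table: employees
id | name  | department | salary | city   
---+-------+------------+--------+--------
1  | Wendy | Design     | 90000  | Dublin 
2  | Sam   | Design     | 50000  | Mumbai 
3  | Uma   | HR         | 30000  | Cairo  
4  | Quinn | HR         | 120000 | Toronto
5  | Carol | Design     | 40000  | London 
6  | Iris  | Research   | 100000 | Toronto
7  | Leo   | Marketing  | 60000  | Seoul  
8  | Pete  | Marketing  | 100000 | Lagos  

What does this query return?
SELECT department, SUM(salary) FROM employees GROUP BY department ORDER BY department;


Summing salary within each department:
  Design: 90000 + 50000 + 40000 = 180000
  HR: 30000 + 120000 = 150000
  Marketing: 60000 + 100000 = 160000
  Research: 100000 = 100000


4 groups:
Design, 180000
HR, 150000
Marketing, 160000
Research, 100000


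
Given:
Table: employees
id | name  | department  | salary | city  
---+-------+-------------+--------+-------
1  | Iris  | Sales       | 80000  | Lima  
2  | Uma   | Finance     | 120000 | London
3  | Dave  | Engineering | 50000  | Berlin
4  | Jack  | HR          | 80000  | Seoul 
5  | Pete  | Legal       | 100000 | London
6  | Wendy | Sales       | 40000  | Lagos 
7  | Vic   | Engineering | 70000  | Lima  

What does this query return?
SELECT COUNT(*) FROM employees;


COUNT(*) counts all rows

7


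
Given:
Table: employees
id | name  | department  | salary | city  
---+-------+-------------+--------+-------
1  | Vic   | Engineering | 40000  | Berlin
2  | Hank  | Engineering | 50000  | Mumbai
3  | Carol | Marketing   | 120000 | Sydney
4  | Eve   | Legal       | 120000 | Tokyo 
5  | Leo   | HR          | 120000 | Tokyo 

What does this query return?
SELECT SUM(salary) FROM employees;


SUM(salary) = 40000 + 50000 + 120000 + 120000 + 120000 = 450000

450000


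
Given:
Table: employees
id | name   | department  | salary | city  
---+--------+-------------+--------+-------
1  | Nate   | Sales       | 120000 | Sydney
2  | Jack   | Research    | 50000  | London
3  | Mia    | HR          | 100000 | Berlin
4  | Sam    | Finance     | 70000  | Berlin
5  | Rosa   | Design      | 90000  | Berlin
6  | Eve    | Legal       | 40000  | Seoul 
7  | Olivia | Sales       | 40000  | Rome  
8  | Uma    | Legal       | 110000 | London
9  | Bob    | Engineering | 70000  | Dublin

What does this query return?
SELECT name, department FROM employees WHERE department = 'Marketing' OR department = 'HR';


Filtering: department = 'Marketing' OR 'HR'
Matching: 1 rows

1 rows:
Mia, HR


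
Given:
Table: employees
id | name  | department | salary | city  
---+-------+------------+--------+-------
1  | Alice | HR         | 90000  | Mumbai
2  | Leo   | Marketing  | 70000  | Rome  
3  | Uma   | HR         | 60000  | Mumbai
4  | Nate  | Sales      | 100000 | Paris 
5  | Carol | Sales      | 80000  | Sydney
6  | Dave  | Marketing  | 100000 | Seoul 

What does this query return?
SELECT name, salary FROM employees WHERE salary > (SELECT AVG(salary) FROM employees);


Subquery: AVG(salary) = 83333.33
Filtering: salary > 83333.33
  Alice (90000) -> MATCH
  Nate (100000) -> MATCH
  Dave (100000) -> MATCH


3 rows:
Alice, 90000
Nate, 100000
Dave, 100000


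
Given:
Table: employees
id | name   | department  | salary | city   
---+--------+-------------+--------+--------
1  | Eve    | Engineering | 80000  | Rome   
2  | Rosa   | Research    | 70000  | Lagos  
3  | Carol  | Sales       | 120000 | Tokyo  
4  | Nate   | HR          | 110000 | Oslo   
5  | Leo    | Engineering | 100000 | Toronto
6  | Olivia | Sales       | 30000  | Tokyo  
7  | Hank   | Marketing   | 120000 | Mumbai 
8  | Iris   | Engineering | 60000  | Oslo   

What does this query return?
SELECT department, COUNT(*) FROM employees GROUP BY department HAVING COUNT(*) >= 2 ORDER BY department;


Groups with count >= 2:
  Engineering: 3 -> PASS
  Sales: 2 -> PASS
  HR: 1 -> filtered out
  Marketing: 1 -> filtered out
  Research: 1 -> filtered out


2 groups:
Engineering, 3
Sales, 2


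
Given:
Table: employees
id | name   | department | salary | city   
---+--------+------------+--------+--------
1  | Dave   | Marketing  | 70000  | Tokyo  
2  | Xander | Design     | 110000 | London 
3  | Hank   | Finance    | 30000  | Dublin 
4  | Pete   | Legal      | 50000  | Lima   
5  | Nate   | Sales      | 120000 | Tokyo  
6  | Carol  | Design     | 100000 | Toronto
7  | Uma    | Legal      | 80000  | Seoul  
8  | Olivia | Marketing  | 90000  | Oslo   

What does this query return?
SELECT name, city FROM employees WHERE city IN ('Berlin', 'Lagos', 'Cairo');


Filtering: city IN ('Berlin', 'Lagos', 'Cairo')
Matching: 0 rows

Empty result set (0 rows)


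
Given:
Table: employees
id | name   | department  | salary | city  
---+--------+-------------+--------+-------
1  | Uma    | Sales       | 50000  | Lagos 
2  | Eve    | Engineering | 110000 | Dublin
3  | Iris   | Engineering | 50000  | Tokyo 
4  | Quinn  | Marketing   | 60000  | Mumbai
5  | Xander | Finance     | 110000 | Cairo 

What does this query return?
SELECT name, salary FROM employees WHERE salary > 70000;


Filtering: salary > 70000
Matching: 2 rows

2 rows:
Eve, 110000
Xander, 110000


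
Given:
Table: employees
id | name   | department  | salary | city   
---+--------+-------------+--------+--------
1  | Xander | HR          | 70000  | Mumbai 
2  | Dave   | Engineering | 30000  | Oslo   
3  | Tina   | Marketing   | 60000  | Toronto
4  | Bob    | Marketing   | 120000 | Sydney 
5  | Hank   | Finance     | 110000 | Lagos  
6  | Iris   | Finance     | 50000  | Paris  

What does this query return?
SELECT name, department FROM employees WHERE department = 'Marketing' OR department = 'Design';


Filtering: department = 'Marketing' OR 'Design'
Matching: 2 rows

2 rows:
Tina, Marketing
Bob, Marketing


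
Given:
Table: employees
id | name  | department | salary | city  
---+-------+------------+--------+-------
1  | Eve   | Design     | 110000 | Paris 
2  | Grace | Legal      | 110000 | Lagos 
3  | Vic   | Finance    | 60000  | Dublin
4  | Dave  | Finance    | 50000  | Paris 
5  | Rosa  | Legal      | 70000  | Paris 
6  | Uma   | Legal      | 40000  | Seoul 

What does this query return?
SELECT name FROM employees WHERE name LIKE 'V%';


LIKE 'V%' matches names starting with 'V'
Matching: 1

1 rows:
Vic


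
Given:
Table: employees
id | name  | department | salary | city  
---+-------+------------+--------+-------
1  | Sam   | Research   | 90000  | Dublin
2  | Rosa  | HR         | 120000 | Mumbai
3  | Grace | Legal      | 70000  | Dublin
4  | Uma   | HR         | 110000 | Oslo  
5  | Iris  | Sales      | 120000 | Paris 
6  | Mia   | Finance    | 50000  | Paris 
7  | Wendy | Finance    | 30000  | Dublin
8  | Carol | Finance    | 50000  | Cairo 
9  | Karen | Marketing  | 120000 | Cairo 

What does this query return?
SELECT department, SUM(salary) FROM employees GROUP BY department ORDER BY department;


Summing salary within each department:
  Finance: 50000 + 30000 + 50000 = 130000
  HR: 120000 + 110000 = 230000
  Legal: 70000 = 70000
  Marketing: 120000 = 120000
  Research: 90000 = 90000
  Sales: 120000 = 120000


6 groups:
Finance, 130000
HR, 230000
Legal, 70000
Marketing, 120000
Research, 90000
Sales, 120000


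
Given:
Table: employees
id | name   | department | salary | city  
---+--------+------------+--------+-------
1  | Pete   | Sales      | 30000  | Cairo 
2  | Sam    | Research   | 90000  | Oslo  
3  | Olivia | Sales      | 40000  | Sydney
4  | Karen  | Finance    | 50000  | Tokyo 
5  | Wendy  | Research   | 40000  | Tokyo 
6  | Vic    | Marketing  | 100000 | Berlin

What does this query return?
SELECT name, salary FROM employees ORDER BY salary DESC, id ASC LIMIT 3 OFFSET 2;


Sort by salary DESC (id ASC tiebreak), then skip 2 and take 3
Rows 3 through 5

3 rows:
Karen, 50000
Olivia, 40000
Wendy, 40000


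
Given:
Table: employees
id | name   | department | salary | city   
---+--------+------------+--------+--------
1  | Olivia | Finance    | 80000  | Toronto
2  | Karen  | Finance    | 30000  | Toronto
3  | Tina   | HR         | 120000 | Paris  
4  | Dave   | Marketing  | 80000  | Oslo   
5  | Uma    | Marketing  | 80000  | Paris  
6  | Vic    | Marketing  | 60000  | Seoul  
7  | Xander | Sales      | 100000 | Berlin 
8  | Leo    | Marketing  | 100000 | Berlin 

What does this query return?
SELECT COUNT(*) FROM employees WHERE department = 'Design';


Counting rows where department = 'Design'


0


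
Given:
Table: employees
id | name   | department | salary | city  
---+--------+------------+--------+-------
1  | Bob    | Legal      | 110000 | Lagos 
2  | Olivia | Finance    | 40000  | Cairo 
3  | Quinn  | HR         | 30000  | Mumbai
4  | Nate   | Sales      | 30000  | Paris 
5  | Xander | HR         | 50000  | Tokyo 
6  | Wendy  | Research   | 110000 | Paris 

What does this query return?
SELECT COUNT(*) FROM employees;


COUNT(*) counts all rows

6


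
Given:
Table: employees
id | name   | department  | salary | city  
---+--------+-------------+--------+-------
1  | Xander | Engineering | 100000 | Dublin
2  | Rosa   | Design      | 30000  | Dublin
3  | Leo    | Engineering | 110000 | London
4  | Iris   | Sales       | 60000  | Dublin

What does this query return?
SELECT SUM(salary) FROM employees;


SUM(salary) = 100000 + 30000 + 110000 + 60000 = 300000

300000


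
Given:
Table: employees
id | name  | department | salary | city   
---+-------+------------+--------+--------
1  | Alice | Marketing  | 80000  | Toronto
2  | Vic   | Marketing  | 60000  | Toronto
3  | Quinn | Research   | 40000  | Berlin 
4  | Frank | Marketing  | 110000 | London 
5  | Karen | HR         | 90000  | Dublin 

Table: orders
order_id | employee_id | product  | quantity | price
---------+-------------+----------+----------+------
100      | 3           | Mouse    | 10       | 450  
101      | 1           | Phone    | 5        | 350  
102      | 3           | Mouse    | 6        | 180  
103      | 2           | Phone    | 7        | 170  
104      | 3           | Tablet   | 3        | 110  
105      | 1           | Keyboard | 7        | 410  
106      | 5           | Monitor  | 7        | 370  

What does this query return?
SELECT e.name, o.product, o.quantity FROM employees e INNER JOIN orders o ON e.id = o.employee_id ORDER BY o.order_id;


Joining employees.id = orders.employee_id:
  employee Quinn (id=3) -> order Mouse
  employee Alice (id=1) -> order Phone
  employee Quinn (id=3) -> order Mouse
  employee Vic (id=2) -> order Phone
  employee Quinn (id=3) -> order Tablet
  employee Alice (id=1) -> order Keyboard
  employee Karen (id=5) -> order Monitor


7 rows:
Quinn, Mouse, 10
Alice, Phone, 5
Quinn, Mouse, 6
Vic, Phone, 7
Quinn, Tablet, 3
Alice, Keyboard, 7
Karen, Monitor, 7


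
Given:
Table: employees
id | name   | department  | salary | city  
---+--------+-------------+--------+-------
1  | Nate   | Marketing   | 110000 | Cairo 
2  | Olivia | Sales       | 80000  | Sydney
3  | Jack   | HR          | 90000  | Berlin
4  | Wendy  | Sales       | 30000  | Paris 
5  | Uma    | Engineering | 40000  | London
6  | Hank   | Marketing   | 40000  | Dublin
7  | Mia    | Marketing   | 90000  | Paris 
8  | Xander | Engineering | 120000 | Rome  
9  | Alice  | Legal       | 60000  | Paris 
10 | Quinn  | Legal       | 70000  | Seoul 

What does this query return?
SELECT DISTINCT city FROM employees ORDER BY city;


All 'city' values (row order): Cairo, Sydney, Berlin, Paris, London, Dublin, Paris, Rome, Paris, Seoul
Removing duplicates leaves 8 unique value(s).

8 values:
Berlin
Cairo
Dublin
London
Paris
Rome
Seoul
Sydney


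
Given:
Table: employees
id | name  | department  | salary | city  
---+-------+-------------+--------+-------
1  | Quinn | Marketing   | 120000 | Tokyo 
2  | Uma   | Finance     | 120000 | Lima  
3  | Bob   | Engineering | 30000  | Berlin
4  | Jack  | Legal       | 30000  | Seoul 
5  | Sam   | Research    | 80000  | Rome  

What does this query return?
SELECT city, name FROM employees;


Projecting columns: city, name

5 rows:
Tokyo, Quinn
Lima, Uma
Berlin, Bob
Seoul, Jack
Rome, Sam


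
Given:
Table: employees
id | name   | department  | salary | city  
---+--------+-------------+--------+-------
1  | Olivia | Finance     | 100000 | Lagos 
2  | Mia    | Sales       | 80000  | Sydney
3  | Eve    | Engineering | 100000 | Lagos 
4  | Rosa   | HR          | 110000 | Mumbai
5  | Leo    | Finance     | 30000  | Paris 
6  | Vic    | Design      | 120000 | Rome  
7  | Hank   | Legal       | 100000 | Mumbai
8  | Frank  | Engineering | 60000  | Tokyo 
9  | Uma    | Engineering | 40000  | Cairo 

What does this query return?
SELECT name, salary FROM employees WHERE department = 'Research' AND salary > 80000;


Filtering: department = 'Research' AND salary > 80000
Matching: 0 rows

Empty result set (0 rows)


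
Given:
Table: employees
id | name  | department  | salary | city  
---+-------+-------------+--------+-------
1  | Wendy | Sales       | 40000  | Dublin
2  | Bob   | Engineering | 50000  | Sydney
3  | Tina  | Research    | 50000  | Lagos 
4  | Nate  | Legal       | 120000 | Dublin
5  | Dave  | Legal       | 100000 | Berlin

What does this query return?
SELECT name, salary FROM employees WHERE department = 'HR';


Filtering: department = 'HR'
Matching rows: 0

Empty result set (0 rows)


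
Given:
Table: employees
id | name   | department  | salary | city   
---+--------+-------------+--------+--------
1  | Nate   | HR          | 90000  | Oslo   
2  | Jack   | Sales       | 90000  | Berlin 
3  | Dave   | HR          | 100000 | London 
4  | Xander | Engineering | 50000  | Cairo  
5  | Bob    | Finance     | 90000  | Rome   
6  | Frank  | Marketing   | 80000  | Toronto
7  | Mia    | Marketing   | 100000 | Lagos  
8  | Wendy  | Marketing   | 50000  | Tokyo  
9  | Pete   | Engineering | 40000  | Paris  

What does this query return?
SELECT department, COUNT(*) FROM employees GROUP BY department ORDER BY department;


Assigning each row to its department group:
  Nate -> HR
  Jack -> Sales
  Dave -> HR
  Xander -> Engineering
  Bob -> Finance
  Frank -> Marketing
  Mia -> Marketing
  Wendy -> Marketing
  Pete -> Engineering


5 groups:
Engineering, 2
Finance, 1
HR, 2
Marketing, 3
Sales, 1


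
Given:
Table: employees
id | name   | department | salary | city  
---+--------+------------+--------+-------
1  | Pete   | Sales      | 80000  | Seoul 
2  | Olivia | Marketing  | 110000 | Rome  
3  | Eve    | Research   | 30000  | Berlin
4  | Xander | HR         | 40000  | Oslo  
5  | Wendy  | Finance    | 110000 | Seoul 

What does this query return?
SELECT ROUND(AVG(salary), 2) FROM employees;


SUM(salary) = 370000
COUNT = 5
ROUND(AVG, 2) = ROUND(370000 / 5, 2) = 74000.0

74000.0


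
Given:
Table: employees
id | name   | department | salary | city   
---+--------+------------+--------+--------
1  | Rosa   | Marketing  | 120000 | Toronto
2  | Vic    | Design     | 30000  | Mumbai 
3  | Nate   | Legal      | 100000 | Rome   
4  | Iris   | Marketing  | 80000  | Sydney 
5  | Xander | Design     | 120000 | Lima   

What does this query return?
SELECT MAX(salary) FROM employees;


Salaries: 120000, 30000, 100000, 80000, 120000
MAX = 120000

120000


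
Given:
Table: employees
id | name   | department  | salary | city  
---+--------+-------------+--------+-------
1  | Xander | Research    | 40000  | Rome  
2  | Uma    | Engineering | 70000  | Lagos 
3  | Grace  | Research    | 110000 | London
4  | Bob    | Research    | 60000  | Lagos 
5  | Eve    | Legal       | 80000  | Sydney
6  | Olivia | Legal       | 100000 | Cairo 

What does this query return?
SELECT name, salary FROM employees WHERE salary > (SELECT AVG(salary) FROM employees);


Subquery: AVG(salary) = 76666.67
Filtering: salary > 76666.67
  Grace (110000) -> MATCH
  Eve (80000) -> MATCH
  Olivia (100000) -> MATCH


3 rows:
Grace, 110000
Eve, 80000
Olivia, 100000


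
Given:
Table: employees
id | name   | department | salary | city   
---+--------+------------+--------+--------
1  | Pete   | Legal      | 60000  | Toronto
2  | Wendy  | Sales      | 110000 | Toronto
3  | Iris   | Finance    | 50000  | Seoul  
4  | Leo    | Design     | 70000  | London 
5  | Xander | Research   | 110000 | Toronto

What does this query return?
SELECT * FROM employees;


SELECT * returns all 5 rows with all columns

5 rows:
1, Pete, Legal, 60000, Toronto
2, Wendy, Sales, 110000, Toronto
3, Iris, Finance, 50000, Seoul
4, Leo, Design, 70000, London
5, Xander, Research, 110000, Toronto


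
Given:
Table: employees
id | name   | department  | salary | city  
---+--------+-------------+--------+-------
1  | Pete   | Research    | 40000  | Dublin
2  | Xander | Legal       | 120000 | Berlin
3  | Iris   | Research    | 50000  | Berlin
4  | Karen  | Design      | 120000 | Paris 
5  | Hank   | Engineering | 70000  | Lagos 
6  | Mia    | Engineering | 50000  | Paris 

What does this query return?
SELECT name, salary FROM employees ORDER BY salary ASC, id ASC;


Sorting by salary ASC, then id ASC for ties

6 rows:
Pete, 40000
Iris, 50000
Mia, 50000
Hank, 70000
Xander, 120000
Karen, 120000


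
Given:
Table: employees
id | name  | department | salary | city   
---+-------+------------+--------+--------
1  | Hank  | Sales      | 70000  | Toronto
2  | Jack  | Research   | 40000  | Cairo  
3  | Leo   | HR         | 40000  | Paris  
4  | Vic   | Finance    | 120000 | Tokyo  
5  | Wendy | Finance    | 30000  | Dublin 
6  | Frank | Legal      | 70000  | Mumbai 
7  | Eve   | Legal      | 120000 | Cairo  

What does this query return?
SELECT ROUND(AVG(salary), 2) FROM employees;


SUM(salary) = 490000
COUNT = 7
ROUND(AVG, 2) = ROUND(490000 / 7, 2) = 70000.0

70000.0


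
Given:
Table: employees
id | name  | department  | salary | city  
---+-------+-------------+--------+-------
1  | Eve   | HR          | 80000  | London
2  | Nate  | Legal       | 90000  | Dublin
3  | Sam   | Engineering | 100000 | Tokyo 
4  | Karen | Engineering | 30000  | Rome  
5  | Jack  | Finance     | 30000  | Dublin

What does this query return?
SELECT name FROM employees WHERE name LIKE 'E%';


LIKE 'E%' matches names starting with 'E'
Matching: 1

1 rows:
Eve


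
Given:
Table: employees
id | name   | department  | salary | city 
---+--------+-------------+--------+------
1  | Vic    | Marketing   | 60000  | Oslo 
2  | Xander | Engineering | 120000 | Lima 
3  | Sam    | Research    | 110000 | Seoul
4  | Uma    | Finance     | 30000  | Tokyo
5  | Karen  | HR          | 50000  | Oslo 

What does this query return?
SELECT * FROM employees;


SELECT * returns all 5 rows with all columns

5 rows:
1, Vic, Marketing, 60000, Oslo
2, Xander, Engineering, 120000, Lima
3, Sam, Research, 110000, Seoul
4, Uma, Finance, 30000, Tokyo
5, Karen, HR, 50000, Oslo


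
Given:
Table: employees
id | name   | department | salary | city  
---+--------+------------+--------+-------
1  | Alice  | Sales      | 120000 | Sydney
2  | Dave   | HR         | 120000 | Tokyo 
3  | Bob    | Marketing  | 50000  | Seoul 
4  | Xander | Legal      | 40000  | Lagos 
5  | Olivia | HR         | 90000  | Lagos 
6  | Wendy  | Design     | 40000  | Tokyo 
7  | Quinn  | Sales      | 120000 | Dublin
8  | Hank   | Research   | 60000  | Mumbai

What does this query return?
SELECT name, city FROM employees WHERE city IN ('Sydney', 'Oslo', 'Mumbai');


Filtering: city IN ('Sydney', 'Oslo', 'Mumbai')
Matching: 2 rows

2 rows:
Alice, Sydney
Hank, Mumbai


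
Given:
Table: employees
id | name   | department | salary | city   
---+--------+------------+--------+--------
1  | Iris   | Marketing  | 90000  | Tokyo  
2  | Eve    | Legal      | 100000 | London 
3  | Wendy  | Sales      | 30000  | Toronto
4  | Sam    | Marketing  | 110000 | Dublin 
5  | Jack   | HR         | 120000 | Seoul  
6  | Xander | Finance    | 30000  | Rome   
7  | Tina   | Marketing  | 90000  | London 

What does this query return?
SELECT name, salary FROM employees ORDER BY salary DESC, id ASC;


Sorting by salary DESC, then id ASC for ties

7 rows:
Jack, 120000
Sam, 110000
Eve, 100000
Iris, 90000
Tina, 90000
Wendy, 30000
Xander, 30000


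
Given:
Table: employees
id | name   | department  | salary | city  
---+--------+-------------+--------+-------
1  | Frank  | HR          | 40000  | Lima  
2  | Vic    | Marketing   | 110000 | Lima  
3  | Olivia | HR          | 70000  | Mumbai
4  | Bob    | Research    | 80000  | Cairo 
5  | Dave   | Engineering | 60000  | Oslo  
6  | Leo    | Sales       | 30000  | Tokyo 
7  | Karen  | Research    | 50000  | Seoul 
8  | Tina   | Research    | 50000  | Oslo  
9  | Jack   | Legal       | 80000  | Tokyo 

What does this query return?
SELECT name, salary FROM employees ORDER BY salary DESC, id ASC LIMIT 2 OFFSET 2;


Sort by salary DESC (id ASC tiebreak), then skip 2 and take 2
Rows 3 through 4

2 rows:
Jack, 80000
Olivia, 70000


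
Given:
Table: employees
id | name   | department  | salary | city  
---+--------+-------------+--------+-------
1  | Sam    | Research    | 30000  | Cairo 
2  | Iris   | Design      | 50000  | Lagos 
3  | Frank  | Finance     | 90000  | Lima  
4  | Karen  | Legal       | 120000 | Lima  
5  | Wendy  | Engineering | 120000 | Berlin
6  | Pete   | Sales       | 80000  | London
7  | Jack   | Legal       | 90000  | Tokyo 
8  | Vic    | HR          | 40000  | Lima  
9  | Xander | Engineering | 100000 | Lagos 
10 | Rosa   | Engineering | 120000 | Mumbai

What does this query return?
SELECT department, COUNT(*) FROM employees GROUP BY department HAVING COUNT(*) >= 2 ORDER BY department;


Groups with count >= 2:
  Engineering: 3 -> PASS
  Legal: 2 -> PASS
  Design: 1 -> filtered out
  Finance: 1 -> filtered out
  HR: 1 -> filtered out
  Research: 1 -> filtered out
  Sales: 1 -> filtered out


2 groups:
Engineering, 3
Legal, 2


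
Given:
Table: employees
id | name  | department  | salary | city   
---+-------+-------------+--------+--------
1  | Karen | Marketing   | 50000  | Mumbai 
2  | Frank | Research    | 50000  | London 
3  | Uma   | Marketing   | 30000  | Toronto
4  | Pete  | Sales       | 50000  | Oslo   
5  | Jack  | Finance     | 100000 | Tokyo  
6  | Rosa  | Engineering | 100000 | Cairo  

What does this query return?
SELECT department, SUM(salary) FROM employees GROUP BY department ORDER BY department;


Summing salary within each department:
  Engineering: 100000 = 100000
  Finance: 100000 = 100000
  Marketing: 50000 + 30000 = 80000
  Research: 50000 = 50000
  Sales: 50000 = 50000


5 groups:
Engineering, 100000
Finance, 100000
Marketing, 80000
Research, 50000
Sales, 50000


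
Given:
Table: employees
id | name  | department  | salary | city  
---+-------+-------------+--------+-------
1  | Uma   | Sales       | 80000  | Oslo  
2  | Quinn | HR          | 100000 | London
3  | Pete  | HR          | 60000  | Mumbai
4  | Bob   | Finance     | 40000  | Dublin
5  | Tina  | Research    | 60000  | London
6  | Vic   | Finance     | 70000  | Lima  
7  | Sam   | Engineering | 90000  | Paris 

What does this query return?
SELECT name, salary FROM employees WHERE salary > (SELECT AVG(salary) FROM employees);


Subquery: AVG(salary) = 71428.57
Filtering: salary > 71428.57
  Uma (80000) -> MATCH
  Quinn (100000) -> MATCH
  Sam (90000) -> MATCH


3 rows:
Uma, 80000
Quinn, 100000
Sam, 90000


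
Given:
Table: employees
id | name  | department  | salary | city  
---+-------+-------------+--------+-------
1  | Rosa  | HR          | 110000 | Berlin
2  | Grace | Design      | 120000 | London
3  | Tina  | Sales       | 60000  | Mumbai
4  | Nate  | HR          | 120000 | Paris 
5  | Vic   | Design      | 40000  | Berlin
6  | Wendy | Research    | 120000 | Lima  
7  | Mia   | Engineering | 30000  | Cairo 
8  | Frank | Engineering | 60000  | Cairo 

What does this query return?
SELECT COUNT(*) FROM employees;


COUNT(*) counts all rows

8


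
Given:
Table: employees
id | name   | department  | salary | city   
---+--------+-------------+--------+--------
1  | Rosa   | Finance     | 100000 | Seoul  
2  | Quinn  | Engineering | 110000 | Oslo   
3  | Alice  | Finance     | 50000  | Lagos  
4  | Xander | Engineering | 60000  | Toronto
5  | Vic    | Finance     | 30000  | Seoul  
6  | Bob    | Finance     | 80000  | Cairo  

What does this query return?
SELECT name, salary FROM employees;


Projecting columns: name, salary

6 rows:
Rosa, 100000
Quinn, 110000
Alice, 50000
Xander, 60000
Vic, 30000
Bob, 80000


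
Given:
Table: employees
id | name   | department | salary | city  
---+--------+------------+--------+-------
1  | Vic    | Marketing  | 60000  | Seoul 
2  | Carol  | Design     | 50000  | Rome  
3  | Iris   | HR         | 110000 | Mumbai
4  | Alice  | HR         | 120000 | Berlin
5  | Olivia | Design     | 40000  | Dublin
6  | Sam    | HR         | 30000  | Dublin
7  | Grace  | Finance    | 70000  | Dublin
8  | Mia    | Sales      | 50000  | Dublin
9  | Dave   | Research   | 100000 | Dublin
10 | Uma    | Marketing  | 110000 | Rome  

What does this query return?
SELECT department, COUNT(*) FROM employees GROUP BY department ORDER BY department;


Assigning each row to its department group:
  Vic -> Marketing
  Carol -> Design
  Iris -> HR
  Alice -> HR
  Olivia -> Design
  Sam -> HR
  Grace -> Finance
  Mia -> Sales
  Dave -> Research
  Uma -> Marketing


6 groups:
Design, 2
Finance, 1
HR, 3
Marketing, 2
Research, 1
Sales, 1


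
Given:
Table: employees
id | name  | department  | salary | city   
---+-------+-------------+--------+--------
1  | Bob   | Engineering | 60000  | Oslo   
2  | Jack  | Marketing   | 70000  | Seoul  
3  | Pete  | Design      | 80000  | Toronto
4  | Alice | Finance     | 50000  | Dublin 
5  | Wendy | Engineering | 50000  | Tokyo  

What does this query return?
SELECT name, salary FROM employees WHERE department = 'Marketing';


Filtering: department = 'Marketing'
Matching rows: 1

1 rows:
Jack, 70000


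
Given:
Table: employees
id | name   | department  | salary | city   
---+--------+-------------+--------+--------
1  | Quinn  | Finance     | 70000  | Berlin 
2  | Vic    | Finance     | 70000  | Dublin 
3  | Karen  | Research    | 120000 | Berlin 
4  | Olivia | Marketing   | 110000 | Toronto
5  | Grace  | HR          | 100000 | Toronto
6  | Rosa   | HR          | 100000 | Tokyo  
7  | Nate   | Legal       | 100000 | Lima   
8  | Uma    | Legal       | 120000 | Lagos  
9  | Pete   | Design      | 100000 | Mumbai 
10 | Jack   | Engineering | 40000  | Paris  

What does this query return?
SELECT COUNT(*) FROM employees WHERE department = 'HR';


Counting rows where department = 'HR'
  Grace -> MATCH
  Rosa -> MATCH


2


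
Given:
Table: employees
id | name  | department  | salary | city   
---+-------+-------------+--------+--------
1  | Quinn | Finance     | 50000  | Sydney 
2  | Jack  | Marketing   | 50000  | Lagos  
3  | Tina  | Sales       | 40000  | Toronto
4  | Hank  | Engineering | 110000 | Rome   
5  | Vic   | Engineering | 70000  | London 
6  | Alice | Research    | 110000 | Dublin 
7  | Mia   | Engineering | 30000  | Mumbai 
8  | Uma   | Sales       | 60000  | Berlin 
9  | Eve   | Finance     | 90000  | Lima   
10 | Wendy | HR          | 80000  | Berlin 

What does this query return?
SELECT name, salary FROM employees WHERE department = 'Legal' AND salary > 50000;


Filtering: department = 'Legal' AND salary > 50000
Matching: 0 rows

Empty result set (0 rows)


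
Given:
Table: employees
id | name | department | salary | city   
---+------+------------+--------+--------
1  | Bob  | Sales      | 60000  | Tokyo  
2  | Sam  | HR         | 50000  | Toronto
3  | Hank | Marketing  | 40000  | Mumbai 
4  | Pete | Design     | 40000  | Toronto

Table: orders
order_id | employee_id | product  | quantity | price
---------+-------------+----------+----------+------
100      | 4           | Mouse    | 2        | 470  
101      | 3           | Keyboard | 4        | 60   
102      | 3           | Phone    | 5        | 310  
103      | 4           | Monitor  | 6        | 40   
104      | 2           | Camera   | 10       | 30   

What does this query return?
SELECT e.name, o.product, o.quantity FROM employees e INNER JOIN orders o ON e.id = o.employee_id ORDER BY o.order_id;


Joining employees.id = orders.employee_id:
  employee Pete (id=4) -> order Mouse
  employee Hank (id=3) -> order Keyboard
  employee Hank (id=3) -> order Phone
  employee Pete (id=4) -> order Monitor
  employee Sam (id=2) -> order Camera


5 rows:
Pete, Mouse, 2
Hank, Keyboard, 4
Hank, Phone, 5
Pete, Monitor, 6
Sam, Camera, 10


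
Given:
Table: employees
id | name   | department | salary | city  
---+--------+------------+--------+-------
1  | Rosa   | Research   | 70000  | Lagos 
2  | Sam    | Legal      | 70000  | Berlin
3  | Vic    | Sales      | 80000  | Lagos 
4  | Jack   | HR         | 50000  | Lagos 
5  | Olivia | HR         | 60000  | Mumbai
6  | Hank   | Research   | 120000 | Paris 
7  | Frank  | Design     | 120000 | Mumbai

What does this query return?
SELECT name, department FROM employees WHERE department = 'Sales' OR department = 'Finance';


Filtering: department = 'Sales' OR 'Finance'
Matching: 1 rows

1 rows:
Vic, Sales


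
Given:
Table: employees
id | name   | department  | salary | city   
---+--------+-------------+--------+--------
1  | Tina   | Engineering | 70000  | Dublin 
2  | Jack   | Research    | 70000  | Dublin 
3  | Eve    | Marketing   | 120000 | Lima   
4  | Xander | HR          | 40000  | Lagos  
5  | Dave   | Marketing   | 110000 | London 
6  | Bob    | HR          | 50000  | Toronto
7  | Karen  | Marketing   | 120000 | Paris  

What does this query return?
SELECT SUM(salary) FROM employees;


SUM(salary) = 70000 + 70000 + 120000 + 40000 + 110000 + 50000 + 120000 = 580000

580000


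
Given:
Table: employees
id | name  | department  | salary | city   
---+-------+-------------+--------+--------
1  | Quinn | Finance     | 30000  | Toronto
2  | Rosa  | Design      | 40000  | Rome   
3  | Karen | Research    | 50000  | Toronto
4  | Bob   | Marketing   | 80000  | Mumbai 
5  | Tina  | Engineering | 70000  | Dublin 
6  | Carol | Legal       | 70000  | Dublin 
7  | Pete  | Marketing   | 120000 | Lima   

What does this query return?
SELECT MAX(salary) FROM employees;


Salaries: 30000, 40000, 50000, 80000, 70000, 70000, 120000
MAX = 120000

120000


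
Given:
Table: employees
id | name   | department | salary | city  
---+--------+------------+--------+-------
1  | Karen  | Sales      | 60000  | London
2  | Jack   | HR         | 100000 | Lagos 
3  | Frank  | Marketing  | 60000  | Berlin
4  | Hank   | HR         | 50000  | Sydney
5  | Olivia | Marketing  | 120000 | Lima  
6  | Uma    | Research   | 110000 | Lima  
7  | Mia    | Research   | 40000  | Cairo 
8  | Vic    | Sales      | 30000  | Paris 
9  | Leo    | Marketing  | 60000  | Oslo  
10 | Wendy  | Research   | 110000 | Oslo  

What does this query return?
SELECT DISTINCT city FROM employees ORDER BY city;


All 'city' values (row order): London, Lagos, Berlin, Sydney, Lima, Lima, Cairo, Paris, Oslo, Oslo
Removing duplicates leaves 8 unique value(s).

8 values:
Berlin
Cairo
Lagos
Lima
London
Oslo
Paris
Sydney


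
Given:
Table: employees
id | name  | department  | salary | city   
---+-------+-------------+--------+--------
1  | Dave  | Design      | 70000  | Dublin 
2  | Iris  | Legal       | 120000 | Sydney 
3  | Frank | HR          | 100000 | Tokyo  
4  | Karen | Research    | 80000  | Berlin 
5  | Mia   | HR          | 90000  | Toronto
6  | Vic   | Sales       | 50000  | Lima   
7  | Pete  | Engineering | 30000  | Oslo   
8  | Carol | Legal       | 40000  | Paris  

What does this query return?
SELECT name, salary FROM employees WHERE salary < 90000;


Filtering: salary < 90000
Matching: 5 rows

5 rows:
Dave, 70000
Karen, 80000
Vic, 50000
Pete, 30000
Carol, 40000


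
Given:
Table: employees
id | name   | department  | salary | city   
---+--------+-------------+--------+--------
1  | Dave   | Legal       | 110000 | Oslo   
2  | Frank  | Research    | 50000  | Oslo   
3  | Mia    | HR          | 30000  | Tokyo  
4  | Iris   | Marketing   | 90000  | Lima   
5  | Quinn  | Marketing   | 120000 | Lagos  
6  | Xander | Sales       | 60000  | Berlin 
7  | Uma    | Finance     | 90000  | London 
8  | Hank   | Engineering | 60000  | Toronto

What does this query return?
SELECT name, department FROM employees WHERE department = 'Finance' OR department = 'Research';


Filtering: department = 'Finance' OR 'Research'
Matching: 2 rows

2 rows:
Frank, Research
Uma, Finance


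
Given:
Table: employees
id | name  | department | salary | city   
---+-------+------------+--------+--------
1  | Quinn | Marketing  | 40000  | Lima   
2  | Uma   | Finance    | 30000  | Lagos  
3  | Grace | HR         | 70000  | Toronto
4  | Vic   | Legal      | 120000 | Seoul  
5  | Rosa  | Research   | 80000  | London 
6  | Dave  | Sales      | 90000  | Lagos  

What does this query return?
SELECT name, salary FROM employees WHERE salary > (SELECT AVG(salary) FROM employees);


Subquery: AVG(salary) = 71666.67
Filtering: salary > 71666.67
  Vic (120000) -> MATCH
  Rosa (80000) -> MATCH
  Dave (90000) -> MATCH


3 rows:
Vic, 120000
Rosa, 80000
Dave, 90000


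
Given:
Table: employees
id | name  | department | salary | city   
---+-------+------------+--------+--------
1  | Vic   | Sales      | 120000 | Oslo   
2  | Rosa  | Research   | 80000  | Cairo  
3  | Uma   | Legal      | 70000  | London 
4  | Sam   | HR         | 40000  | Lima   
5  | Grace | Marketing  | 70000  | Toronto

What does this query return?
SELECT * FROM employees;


SELECT * returns all 5 rows with all columns

5 rows:
1, Vic, Sales, 120000, Oslo
2, Rosa, Research, 80000, Cairo
3, Uma, Legal, 70000, London
4, Sam, HR, 40000, Lima
5, Grace, Marketing, 70000, Toronto


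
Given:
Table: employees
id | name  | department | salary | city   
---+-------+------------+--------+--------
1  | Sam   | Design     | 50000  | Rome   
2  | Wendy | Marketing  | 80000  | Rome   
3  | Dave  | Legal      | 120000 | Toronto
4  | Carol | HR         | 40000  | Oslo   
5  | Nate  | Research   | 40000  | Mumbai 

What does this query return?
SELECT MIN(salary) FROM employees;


Salaries: 50000, 80000, 120000, 40000, 40000
MIN = 40000

40000


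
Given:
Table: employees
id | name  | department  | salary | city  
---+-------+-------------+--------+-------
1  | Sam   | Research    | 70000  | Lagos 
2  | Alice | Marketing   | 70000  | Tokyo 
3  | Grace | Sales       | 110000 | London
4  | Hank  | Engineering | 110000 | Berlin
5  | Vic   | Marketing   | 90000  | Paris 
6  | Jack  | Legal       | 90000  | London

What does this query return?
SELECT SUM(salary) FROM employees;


SUM(salary) = 70000 + 70000 + 110000 + 110000 + 90000 + 90000 = 540000

540000


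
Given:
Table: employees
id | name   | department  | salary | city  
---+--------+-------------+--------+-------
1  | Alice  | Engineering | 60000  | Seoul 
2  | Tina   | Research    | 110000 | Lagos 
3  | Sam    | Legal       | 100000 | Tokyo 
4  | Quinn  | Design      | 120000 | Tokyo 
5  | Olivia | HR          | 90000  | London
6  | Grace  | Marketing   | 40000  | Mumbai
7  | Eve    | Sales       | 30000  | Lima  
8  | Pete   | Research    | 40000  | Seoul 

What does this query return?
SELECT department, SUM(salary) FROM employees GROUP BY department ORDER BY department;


Summing salary within each department:
  Design: 120000 = 120000
  Engineering: 60000 = 60000
  HR: 90000 = 90000
  Legal: 100000 = 100000
  Marketing: 40000 = 40000
  Research: 110000 + 40000 = 150000
  Sales: 30000 = 30000


7 groups:
Design, 120000
Engineering, 60000
HR, 90000
Legal, 100000
Marketing, 40000
Research, 150000
Sales, 30000


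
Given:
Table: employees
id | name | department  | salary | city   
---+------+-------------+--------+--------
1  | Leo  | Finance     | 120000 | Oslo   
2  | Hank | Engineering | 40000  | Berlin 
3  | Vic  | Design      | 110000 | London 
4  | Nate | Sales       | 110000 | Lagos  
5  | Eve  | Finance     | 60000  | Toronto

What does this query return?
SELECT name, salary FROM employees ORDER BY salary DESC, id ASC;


Sorting by salary DESC, then id ASC for ties

5 rows:
Leo, 120000
Vic, 110000
Nate, 110000
Eve, 60000
Hank, 40000


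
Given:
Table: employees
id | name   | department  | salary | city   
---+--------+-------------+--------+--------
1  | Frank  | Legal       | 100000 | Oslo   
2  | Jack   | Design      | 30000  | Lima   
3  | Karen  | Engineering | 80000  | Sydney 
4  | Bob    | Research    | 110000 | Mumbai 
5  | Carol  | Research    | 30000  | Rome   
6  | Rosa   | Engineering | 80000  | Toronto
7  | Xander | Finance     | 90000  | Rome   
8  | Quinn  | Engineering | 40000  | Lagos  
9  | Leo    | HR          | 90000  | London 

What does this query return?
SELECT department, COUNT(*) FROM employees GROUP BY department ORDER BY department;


Assigning each row to its department group:
  Frank -> Legal
  Jack -> Design
  Karen -> Engineering
  Bob -> Research
  Carol -> Research
  Rosa -> Engineering
  Xander -> Finance
  Quinn -> Engineering
  Leo -> HR


6 groups:
Design, 1
Engineering, 3
Finance, 1
HR, 1
Legal, 1
Research, 2


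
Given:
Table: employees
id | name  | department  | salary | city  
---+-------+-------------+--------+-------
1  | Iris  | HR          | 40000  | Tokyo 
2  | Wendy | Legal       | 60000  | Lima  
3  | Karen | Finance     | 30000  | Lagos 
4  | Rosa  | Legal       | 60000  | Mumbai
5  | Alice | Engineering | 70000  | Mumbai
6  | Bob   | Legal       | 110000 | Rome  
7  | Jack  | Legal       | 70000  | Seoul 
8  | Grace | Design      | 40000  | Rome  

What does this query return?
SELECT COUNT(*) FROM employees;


COUNT(*) counts all rows

8


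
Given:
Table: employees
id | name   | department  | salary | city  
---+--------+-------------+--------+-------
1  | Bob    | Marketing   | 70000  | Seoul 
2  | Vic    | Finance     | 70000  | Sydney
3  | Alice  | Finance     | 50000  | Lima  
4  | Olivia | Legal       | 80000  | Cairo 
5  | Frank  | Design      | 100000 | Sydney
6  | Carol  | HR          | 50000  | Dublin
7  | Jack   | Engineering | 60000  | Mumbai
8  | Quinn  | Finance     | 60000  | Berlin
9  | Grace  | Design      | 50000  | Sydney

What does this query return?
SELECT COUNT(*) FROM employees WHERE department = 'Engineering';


Counting rows where department = 'Engineering'
  Jack -> MATCH


1


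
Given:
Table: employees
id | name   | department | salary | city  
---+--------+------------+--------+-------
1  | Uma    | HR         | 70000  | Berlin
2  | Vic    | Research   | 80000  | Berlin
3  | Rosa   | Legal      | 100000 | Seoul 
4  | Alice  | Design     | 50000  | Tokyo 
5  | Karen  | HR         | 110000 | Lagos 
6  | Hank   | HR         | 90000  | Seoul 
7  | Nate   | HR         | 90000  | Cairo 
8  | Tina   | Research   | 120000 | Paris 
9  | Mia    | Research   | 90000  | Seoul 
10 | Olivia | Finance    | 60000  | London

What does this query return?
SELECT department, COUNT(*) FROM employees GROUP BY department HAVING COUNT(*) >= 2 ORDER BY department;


Groups with count >= 2:
  HR: 4 -> PASS
  Research: 3 -> PASS
  Design: 1 -> filtered out
  Finance: 1 -> filtered out
  Legal: 1 -> filtered out


2 groups:
HR, 4
Research, 3
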